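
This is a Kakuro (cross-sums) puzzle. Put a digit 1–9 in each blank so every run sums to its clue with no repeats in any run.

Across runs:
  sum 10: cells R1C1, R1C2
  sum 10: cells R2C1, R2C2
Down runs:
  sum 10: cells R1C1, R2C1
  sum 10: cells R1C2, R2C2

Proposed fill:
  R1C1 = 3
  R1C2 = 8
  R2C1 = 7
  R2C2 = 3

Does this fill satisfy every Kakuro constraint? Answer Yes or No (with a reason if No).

No — the across run R1C1–R1C2 sums to 11, not 10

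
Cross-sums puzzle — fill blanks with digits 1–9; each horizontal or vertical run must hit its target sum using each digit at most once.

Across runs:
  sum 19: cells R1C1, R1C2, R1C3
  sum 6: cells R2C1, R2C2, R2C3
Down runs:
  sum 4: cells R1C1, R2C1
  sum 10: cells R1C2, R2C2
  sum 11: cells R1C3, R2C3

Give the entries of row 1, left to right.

3 7 9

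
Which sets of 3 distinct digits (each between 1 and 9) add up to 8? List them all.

{1,2,5}; {1,3,4}

3 distinct digits from 1–9 sum between 6 and 24.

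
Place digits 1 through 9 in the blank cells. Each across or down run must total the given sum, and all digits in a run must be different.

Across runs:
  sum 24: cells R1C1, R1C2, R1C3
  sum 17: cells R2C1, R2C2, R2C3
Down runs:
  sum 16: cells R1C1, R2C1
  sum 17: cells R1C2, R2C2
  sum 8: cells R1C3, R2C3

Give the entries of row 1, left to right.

9 8 7

24 in 3 cells must be {7,8,9}; 16 in 2 cells must be {7,9}; 17 in 2 cells must be {8,9}.
The 24 across and the 8 down share only 7, so R1C3 = 7.
R2C3 = 8 − 7 = 1 completes the 8 down.
Given what's placed, R1C1 must be 9 to fit the 24 across and 16 down.
R1C2 = 24 − 16 = 8 completes the 24 across.
R2C1 = 16 − 9 = 7 completes the 16 down.
R2C2 = 17 − 8 = 9 completes the 17 across.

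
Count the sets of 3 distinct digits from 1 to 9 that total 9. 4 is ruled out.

2

3 distinct digits from 1–9 sum between 6 and 24.
Dropping sets that contain 4.
Enumerating: {1,2,6}, {1,3,5}.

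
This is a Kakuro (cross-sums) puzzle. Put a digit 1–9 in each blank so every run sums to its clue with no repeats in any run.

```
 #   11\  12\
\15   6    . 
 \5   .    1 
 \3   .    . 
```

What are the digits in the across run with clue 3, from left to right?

3 in 2 cells must be {1,2}.
R1C2 = 15 − 6 = 9 completes the 15 across.
R2C1 = 5 − 1 = 4 completes the 5 across.
R3C1 = 11 − 10 = 1 completes the 11 down.
R3C2 = 3 − 1 = 2 completes the 3 across.

1 2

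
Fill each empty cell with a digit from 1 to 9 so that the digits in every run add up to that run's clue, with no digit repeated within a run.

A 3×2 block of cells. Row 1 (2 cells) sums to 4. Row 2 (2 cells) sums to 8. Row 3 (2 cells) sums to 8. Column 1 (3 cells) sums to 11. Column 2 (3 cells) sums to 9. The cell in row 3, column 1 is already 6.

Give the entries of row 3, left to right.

4 in 2 cells must be {1,3}.
(3,2) = 8 − 6 = 2 completes the 8 across.
No cell is forced outright now. (1,1) can only be 1 or 3 (the digits allowed by both its 4 across and its 11 down). If (1,1) = 1: that forces (1,2) = 3, after which (2,1) would have to be in {1,2,3,5,6,7} for the 8 across but in {4} for the 11 down — contradiction. So (1,1) = 3.
(1,2) = 4 − 3 = 1 completes the 4 across.
(2,1) = 11 − 9 = 2 completes the 11 down.
(2,2) = 8 − 2 = 6 completes the 8 across.

6, 2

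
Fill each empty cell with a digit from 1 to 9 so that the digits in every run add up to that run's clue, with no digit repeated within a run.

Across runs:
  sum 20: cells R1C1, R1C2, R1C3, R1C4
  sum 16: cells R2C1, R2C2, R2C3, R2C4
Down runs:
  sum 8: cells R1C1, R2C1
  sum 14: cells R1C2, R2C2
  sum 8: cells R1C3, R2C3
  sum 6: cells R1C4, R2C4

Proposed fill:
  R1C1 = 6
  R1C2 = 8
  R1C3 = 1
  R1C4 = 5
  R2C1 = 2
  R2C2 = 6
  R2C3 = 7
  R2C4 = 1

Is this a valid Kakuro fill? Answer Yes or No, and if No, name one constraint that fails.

Yes

Across: 6+8+1+5=20; 2+6+7+1=16. Down: 6+2=8; 8+6=14; 1+7=8; 5+1=6. No digit repeats within any run.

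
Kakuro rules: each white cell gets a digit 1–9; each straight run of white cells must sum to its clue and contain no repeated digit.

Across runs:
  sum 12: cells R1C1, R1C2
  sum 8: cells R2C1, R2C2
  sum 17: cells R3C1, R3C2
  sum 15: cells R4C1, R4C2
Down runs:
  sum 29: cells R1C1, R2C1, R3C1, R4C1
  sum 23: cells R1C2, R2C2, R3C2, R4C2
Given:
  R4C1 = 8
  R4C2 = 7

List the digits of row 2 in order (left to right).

17 in 2 cells must be {8,9}; 29 in 4 cells must be {5,7,8,9}.
Given what's placed, R3C1 must be 9 to fit the 17 across and 29 down.
R3C2 = 17 − 9 = 8 completes the 17 across.
No cell is forced outright now. R1C1 can only be 5 or 7 (the digits allowed by both its 12 across and its 29 down). If R1C1 = 5: then R1C2 would have to be in {7} for the 12 across but in {2,3,5,6} for the 23 down — contradiction. So R1C1 = 7.
R1C2 = 12 − 7 = 5 completes the 12 across.
R2C1 = 29 − 24 = 5 completes the 29 down.
R2C2 = 8 − 5 = 3 completes the 8 across.

5 3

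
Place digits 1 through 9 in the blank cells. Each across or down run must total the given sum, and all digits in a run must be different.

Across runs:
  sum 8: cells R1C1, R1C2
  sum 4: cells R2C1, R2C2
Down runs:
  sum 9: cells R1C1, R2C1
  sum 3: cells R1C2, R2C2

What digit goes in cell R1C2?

2

4 in 2 cells must be {1,3}; 3 in 2 cells must be {1,2}.
The 4 across and the 3 down share only 1, so R2C2 = 1.
R1C2 = 3 − 1 = 2 completes the 3 down.
R2C1 = 4 − 1 = 3 completes the 4 across.
R1C1 = 8 − 2 = 6 completes the 8 across.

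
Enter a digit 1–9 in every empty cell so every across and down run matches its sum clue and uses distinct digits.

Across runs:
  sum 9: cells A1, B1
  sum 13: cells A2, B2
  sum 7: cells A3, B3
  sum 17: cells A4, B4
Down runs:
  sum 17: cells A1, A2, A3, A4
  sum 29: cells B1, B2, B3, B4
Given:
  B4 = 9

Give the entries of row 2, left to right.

6, 7

17 in 2 cells must be {8,9}; 29 in 4 cells must be {5,7,8,9}.
B3 = 5: the only remaining digit allowed by both the 7 across and the 29 down.
A4 = 17 − 9 = 8 completes the 17 across.
A3 = 7 − 5 = 2 completes the 7 across.
No cell is forced outright now. B1 can only be 7 or 8 (the digits allowed by both its 9 across and its 29 down). If B1 = 7: then A1 would have to be in {2} for the 9 across but in {1,3,4,6} for the 17 down — contradiction. So B1 = 8.
A1 = 9 − 8 = 1 completes the 9 across.
A2 = 17 − 11 = 6 completes the 17 down.
B2 = 13 − 6 = 7 completes the 13 across.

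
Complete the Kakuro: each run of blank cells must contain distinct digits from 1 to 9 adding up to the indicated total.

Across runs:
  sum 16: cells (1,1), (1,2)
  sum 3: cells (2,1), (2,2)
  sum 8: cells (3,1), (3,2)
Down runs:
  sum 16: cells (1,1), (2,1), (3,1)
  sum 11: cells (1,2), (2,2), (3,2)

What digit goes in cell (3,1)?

16 in 2 cells must be {7,9}; 3 in 2 cells must be {1,2}.
The 16 across and the 11 down share only 7, so (1,2) = 7.
Given what's placed, (2,2) must be 1 to fit the 3 across and 11 down.
(3,2) = 11 − 8 = 3 completes the 11 down.
(1,1) = 16 − 7 = 9 completes the 16 across.
(2,1) = 3 − 1 = 2 completes the 3 across.
(3,1) = 8 − 3 = 5 completes the 8 across.

5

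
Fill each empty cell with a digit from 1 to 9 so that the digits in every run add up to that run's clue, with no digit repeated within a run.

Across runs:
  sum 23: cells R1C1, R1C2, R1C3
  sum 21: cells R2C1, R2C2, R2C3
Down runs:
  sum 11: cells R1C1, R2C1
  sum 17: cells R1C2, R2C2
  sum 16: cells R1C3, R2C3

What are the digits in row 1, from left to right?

6 8 9

23 in 3 cells must be {6,8,9}; 17 in 2 cells must be {8,9}; 16 in 2 cells must be {7,9}.
The 23 across and the 16 down share only 9, so R1C3 = 9.
R2C3 = 16 − 9 = 7 completes the 16 down.
Given what's placed, R1C2 must be 8 to fit the 23 across and 17 down.
R2C2 = 17 − 8 = 9 completes the 17 down.
R1C1 = 23 − 17 = 6 completes the 23 across.
R2C1 = 21 − 16 = 5 completes the 21 across.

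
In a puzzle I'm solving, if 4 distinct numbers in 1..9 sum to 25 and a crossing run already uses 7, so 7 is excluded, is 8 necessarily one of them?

Yes

Every partition of 25 into 4 distinct digits under that restriction includes 8: {2,6,8,9}, {3,5,8,9}.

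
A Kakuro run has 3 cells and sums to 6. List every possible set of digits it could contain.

3 distinct digits from 1–9 sum between 6 and 24.
Only one set works: {1,2,3}.

{1,2,3}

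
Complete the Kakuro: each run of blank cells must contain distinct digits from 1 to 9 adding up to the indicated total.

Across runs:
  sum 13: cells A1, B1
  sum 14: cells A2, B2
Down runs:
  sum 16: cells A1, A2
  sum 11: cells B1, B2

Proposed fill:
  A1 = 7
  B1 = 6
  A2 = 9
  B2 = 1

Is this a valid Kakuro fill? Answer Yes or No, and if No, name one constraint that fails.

No — the down run B1–B2 sums to 7, not 11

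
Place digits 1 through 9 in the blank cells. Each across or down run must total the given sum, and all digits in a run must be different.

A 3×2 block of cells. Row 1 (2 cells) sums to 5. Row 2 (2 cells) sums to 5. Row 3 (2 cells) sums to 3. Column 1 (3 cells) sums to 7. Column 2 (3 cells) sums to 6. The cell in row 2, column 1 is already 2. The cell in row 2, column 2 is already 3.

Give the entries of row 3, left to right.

3 in 2 cells must be {1,2}; 7 in 3 cells must be {1,2,4}; 6 in 3 cells must be {1,2,3}.
(3,1) = 1: the only remaining digit allowed by both the 3 across and the 7 down.
(3,2) = 3 − 1 = 2 completes the 3 across.
(1,1) = 7 − 3 = 4 completes the 7 down.
(1,2) = 5 − 4 = 1 completes the 5 across.

1 2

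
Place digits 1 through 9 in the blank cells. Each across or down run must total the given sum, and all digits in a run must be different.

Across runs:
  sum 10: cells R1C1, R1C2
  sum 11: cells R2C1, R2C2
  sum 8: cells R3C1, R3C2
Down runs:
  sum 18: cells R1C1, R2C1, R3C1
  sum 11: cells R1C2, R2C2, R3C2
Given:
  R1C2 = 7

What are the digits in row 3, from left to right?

R1C1 = 10 − 7 = 3 completes the 10 across.
Given what's placed, R2C2 must be 3 to fit the 11 across and 11 down.
R3C2 = 11 − 10 = 1 completes the 11 down.
R2C1 = 11 − 3 = 8 completes the 11 across.
R3C1 = 8 − 1 = 7 completes the 8 across.

7 1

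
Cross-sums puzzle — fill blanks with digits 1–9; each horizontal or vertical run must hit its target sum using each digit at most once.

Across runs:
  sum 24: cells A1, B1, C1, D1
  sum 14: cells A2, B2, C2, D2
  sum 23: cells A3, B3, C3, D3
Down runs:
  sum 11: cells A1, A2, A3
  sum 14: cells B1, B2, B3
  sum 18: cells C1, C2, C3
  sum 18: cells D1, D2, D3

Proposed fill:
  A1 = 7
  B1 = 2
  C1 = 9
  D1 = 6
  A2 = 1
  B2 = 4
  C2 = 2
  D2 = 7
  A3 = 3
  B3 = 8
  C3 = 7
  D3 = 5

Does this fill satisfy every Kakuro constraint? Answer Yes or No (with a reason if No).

Yes

Across: 7+2+9+6=24; 1+4+2+7=14; 3+8+7+5=23. Down: 7+1+3=11; 2+4+8=14; 9+2+7=18; 6+7+5=18. No digit repeats within any run.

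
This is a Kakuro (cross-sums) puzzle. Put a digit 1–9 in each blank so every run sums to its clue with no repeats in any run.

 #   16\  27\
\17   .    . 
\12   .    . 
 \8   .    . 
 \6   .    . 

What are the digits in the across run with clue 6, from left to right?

1 5

17 in 2 cells must be {8,9}.
Nothing is forced directly, so branch on R1C1, whose candidates are 8 or 9. If R1C1 = 9: that forces R1C2 = 8, R2C1 = 4, after which R2C2 would have to be in {8} for the 12 across but in {3,4,6,7,9} for the 27 down — contradiction. So R1C1 = 8.
R1C2 = 17 − 8 = 9 completes the 17 across.
Nothing is forced directly, so branch on R4C2, whose candidates are 4 or 5. If R4C2 = 4: that forces R2C2 = 8, R3C2 = 6, R4C1 = 2, after which R2C1 would have to be in {4} for the 12 across but in {1,5} for the 16 down — contradiction. So R4C2 = 5.
R2C2 = 7: the only remaining digit allowed by both the 12 across and the 27 down.
R3C2 = 27 − 21 = 6 completes the 27 down.
R4C1 = 6 − 5 = 1 completes the 6 across.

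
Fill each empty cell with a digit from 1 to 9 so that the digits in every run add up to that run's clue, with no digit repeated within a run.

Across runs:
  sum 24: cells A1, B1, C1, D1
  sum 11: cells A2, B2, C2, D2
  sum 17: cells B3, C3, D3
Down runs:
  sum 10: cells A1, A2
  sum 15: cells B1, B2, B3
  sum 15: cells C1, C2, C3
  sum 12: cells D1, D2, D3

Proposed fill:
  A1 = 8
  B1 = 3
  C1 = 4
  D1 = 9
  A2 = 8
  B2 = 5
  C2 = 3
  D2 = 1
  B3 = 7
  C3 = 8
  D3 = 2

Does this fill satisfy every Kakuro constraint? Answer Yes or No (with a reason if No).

No — the across run A2–D2 sums to 17, not 11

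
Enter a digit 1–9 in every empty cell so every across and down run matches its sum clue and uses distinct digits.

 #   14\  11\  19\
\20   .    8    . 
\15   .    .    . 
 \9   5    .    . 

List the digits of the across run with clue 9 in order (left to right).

Given what's placed, R3C2 must be 1 to fit the 9 across and 11 down.
R3C3 = 9 − 6 = 3 completes the 9 across.
R2C2 = 11 − 9 = 2 completes the 11 down.
No cell is forced outright now. R1C1 can only be 3 or 7 (the digits allowed by both its 20 across and its 14 down). If R1C1 = 7: then R1C3 would have to be in {5} for the 20 across but in {7,9} for the 19 down — contradiction. So R1C1 = 3.
R1C3 = 20 − 11 = 9 completes the 20 across.
R2C1 = 14 − 8 = 6 completes the 14 down.
R2C3 = 15 − 8 = 7 completes the 15 across.

5 1 3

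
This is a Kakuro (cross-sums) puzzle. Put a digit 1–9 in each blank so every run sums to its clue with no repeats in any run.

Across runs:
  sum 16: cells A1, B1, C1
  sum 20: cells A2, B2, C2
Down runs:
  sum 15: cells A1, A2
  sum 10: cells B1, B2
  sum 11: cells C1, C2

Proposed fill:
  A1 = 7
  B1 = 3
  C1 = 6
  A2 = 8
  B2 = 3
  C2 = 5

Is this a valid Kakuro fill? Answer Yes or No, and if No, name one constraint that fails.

No — the down run B1–B2 sums to 6, not 10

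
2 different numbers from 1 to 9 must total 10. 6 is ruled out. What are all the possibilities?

{1,9}; {2,8}; {3,7}

2 distinct digits from 1–9 sum between 3 and 17.
Dropping sets that contain 6.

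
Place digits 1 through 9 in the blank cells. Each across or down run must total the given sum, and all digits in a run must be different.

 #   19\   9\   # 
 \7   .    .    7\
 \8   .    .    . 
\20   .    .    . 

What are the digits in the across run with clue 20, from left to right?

9, 5, 6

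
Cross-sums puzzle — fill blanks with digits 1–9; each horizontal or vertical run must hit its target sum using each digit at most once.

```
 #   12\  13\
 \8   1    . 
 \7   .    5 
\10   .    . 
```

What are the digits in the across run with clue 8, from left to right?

1 7

R1C2 = 8 − 1 = 7 completes the 8 across.
R2C1 = 7 − 5 = 2 completes the 7 across.
R3C1 = 12 − 3 = 9 completes the 12 down.
R3C2 = 10 − 9 = 1 completes the 10 across.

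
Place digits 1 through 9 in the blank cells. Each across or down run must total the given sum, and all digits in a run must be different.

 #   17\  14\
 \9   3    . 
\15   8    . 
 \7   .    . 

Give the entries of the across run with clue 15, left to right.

R1C2 = 9 − 3 = 6 completes the 9 across.
R2C2 = 15 − 8 = 7 completes the 15 across.
R3C1 = 17 − 11 = 6 completes the 17 down.
R3C2 = 7 − 6 = 1 completes the 7 across.

8, 7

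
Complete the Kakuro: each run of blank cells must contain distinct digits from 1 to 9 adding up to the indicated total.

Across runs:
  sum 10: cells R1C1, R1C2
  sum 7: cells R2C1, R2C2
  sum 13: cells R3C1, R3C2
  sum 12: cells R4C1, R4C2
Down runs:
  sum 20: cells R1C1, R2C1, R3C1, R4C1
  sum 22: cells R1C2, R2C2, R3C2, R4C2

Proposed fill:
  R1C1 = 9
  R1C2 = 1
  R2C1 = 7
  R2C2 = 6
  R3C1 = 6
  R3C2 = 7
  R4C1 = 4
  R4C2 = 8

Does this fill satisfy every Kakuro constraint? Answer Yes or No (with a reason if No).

No — the down run R1C1–R4C1 sums to 26, not 20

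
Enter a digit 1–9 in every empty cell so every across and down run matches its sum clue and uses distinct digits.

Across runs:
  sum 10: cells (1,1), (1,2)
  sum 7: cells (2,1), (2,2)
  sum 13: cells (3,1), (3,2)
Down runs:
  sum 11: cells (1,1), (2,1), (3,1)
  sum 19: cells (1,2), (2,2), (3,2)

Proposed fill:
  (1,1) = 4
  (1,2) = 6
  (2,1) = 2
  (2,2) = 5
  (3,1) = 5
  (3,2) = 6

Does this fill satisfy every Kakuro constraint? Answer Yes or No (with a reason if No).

No — the across run (3,1)–(3,2) sums to 11, not 13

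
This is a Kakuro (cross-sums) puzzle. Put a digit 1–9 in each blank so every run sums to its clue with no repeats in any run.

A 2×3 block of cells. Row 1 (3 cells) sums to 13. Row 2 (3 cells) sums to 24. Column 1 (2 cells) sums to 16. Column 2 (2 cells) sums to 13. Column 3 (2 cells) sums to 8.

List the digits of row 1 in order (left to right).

24 in 3 cells must be {7,8,9}; 16 in 2 cells must be {7,9}.
The 24 across and the 8 down share only 7, so (2,3) = 7.
(1,3) = 8 − 7 = 1 completes the 8 down.
Given what's placed, (2,1) must be 9 to fit the 24 across and 16 down.
(2,2) = 24 − 16 = 8 completes the 24 across.
(1,1) = 16 − 9 = 7 completes the 16 down.
(1,2) = 13 − 8 = 5 completes the 13 across.

7 5 1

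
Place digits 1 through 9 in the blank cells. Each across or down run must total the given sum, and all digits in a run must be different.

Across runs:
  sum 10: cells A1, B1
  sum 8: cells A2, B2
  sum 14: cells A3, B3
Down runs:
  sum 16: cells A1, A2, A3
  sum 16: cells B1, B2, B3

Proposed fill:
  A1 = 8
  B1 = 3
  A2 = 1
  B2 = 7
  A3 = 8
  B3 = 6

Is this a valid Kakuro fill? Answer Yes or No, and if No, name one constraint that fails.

No — the down run A1–A3 sums to 17, not 16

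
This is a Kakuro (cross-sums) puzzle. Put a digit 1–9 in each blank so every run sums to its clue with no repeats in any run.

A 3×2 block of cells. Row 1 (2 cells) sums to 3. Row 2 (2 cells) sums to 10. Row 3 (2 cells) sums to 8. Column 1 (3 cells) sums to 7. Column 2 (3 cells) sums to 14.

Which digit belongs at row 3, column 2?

3 in 2 cells must be {1,2}; 7 in 3 cells must be {1,2,4}.
Nothing is forced directly, so branch on (1,1), whose candidates are 1 or 2. If (1,1) = 1: that forces (1,2) = 2, (3,1) = 2, after which (3,2) would have to be in {6} for the 8 across but in {3,4,5,7,8,9} for the 14 down — contradiction. So (1,1) = 2.
(1,2) = 3 − 2 = 1 completes the 3 across.
Given what's placed, (3,1) must be 1 to fit the 8 across and 7 down.
(3,2) = 8 − 1 = 7 completes the 8 across.
(2,1) = 7 − 3 = 4 completes the 7 down.
(2,2) = 10 − 4 = 6 completes the 10 across.

7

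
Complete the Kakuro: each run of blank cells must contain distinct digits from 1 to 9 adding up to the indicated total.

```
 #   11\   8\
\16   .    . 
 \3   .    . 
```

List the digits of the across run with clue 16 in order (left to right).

9 7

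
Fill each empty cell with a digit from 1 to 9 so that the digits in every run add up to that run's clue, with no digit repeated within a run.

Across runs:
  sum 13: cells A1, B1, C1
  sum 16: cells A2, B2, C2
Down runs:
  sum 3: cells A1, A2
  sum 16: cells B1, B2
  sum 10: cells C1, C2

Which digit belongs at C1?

4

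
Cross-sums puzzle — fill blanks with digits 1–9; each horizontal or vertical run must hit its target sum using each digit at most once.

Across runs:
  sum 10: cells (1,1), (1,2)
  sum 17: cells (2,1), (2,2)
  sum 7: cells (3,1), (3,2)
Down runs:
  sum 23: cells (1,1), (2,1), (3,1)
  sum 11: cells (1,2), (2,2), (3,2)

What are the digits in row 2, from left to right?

9, 8

17 in 2 cells must be {8,9}; 23 in 3 cells must be {6,8,9}.
The 17 across and the 11 down share only 8, so (2,2) = 8.
The 7 across and the 23 down share only 6, so (3,1) = 6.
(3,2) = 7 − 6 = 1 completes the 7 across.
(1,2) = 11 − 9 = 2 completes the 11 down.
(2,1) = 17 − 8 = 9 completes the 17 across.
(1,1) = 10 − 2 = 8 completes the 10 across.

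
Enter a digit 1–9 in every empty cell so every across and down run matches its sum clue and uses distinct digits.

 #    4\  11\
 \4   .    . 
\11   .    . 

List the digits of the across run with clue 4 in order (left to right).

4 in 2 cells must be {1,3}.
The 4 across and the 11 down share only 3, so R1C2 = 3.
The 11 across and the 4 down share only 3, so R2C1 = 3.
R2C2 = 11 − 3 = 8 completes the 11 across.
R1C1 = 4 − 3 = 1 completes the 4 across.

1, 3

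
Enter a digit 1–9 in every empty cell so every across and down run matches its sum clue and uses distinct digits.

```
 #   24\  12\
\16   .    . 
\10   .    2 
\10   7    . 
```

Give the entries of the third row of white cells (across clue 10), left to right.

16 in 2 cells must be {7,9}; 24 in 3 cells must be {7,8,9}.
Given what's placed, R1C1 must be 9 to fit the 16 across and 24 down.
R1C2 = 16 − 9 = 7 completes the 16 across.
R2C1 = 10 − 2 = 8 completes the 10 across.
R3C2 = 10 − 7 = 3 completes the 10 across.

7 3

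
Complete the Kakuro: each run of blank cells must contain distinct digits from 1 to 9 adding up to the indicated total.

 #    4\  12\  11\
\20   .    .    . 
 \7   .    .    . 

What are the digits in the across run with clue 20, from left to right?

3, 8, 9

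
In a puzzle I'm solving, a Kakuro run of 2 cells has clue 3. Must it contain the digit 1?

Yes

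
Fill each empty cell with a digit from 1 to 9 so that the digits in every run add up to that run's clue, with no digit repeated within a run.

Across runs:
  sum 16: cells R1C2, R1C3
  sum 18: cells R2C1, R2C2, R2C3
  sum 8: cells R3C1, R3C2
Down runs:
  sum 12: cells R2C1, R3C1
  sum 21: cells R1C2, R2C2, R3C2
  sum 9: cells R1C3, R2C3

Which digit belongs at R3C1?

3

16 in 2 cells must be {7,9}.
The 16 across and the 9 down share only 7, so R1C3 = 7.
R2C3 = 9 − 7 = 2 completes the 9 down.
R1C2 = 16 − 7 = 9 completes the 16 across.
R2C2 = 7: the only remaining digit allowed by both the 18 across and the 21 down.
R3C2 = 21 − 16 = 5 completes the 21 down.
R2C1 = 18 − 9 = 9 completes the 18 across.
R3C1 = 8 − 5 = 3 completes the 8 across.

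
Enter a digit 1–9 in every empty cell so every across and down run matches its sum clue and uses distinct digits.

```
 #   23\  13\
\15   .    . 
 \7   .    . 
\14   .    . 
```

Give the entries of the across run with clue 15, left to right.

23 in 3 cells must be {6,8,9}.
The 7 across and the 23 down share only 6, so R2C1 = 6.
R2C2 = 7 − 6 = 1 completes the 7 across.
Nothing is forced directly, so branch on R1C1, whose candidates are 8 or 9. If R1C1 = 9: then R1C2 would have to be in {6} for the 15 across but in {3,4,5,7,8,9} for the 13 down — contradiction. So R1C1 = 8.
R1C2 = 15 − 8 = 7 completes the 15 across.
R3C1 = 23 − 14 = 9 completes the 23 down.
R3C2 = 14 − 9 = 5 completes the 14 across.

8, 7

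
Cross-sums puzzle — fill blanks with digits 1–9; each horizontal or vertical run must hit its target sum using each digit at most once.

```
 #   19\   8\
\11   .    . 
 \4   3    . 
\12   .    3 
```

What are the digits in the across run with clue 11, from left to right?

4 in 2 cells must be {1,3}.
R1C2 = 4: the only remaining digit allowed by both the 11 across and the 8 down.
R2C2 = 4 − 3 = 1 completes the 4 across.
R3C1 = 12 − 3 = 9 completes the 12 across.
R1C1 = 11 − 4 = 7 completes the 11 across.

7, 4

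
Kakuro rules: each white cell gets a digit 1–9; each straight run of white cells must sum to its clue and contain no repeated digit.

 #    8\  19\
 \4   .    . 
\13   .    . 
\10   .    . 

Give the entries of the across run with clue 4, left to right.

1 3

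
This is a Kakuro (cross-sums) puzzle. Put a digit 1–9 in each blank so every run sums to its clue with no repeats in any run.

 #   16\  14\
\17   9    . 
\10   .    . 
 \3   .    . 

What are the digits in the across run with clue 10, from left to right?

6, 4

17 in 2 cells must be {8,9}; 3 in 2 cells must be {1,2}.
R1C2 = 17 − 9 = 8 completes the 17 across.
Nothing is forced directly, so branch on R3C1, whose candidates are 1 or 2. If R3C1 = 2: then R2C1 would have to be in {1,2,3,4,6,7,8,9} for the 10 across but in {5} for the 16 down — contradiction. So R3C1 = 1.
R2C1 = 16 − 10 = 6 completes the 16 down.
R2C2 = 10 − 6 = 4 completes the 10 across.
R3C2 = 3 − 1 = 2 completes the 3 across.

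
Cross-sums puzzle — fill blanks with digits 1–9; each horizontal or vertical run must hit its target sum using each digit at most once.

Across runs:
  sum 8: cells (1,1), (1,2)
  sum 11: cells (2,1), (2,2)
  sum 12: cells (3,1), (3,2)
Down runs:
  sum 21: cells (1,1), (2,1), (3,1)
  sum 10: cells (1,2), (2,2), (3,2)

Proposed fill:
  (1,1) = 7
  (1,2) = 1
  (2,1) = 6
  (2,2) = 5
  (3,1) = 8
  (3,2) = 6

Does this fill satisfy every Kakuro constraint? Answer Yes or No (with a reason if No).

No — the across run (3,1)–(3,2) sums to 14, not 12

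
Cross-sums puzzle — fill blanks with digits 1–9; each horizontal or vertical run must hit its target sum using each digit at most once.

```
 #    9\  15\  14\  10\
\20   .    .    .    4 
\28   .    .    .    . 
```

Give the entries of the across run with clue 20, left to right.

R2C4 = 10 − 4 = 6 completes the 10 down.
Nothing is forced directly, so branch on R2C1, whose candidates are 5 or 8. If R2C1 = 5: then R1C1 would have to be in {1,2,3,5,6,7,8,9} for the 20 across but in {4} for the 9 down — contradiction. So R2C1 = 8.
R1C1 = 9 − 8 = 1 completes the 9 down.
R2C2 = 9: the only remaining digit allowed by both the 28 across and the 15 down.
R2C3 = 28 − 23 = 5 completes the 28 across.
R1C2 = 15 − 9 = 6 completes the 15 down.
R1C3 = 20 − 11 = 9 completes the 20 across.

1, 6, 9, 4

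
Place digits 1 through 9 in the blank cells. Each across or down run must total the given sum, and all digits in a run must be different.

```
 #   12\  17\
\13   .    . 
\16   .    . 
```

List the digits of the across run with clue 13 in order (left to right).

16 in 2 cells must be {7,9}; 17 in 2 cells must be {8,9}.
The 16 across and the 17 down share only 9, so R2C2 = 9.
R1C2 = 17 − 9 = 8 completes the 17 down.
R2C1 = 16 − 9 = 7 completes the 16 across.
R1C1 = 13 − 8 = 5 completes the 13 across.

5 8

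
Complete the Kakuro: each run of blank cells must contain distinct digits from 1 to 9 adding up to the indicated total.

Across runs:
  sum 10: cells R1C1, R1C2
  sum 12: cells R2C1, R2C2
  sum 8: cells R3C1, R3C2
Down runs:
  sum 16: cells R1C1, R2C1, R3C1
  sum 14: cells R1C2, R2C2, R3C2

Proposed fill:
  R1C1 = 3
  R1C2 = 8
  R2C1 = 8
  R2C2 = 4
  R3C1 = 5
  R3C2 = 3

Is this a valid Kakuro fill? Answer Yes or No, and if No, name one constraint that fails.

No — the across run R1C1–R1C2 sums to 11, not 10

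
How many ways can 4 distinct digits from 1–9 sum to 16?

4 distinct digits from 1–9 sum between 10 and 30.

8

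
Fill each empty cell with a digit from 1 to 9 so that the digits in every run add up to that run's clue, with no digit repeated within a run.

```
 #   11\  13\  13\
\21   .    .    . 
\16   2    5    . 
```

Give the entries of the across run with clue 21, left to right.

9 8 4

R1C1 = 11 − 2 = 9 completes the 11 down.
R1C2 = 13 − 5 = 8 completes the 13 down.
R1C3 = 21 − 17 = 4 completes the 21 across.
R2C3 = 16 − 7 = 9 completes the 16 across.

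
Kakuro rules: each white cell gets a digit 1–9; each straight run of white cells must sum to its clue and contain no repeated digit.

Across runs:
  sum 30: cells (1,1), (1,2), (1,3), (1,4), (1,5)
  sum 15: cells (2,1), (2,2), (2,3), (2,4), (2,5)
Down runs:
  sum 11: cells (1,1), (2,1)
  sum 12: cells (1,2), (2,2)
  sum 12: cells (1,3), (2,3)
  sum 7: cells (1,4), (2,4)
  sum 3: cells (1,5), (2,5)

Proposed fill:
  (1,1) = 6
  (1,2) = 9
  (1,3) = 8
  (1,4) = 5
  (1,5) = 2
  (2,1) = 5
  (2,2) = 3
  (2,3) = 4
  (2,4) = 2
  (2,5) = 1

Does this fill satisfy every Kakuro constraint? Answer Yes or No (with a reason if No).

Yes

Across: 6+9+8+5+2=30; 5+3+4+2+1=15. Down: 6+5=11; 9+3=12; 8+4=12; 5+2=7; 2+1=3. No digit repeats within any run.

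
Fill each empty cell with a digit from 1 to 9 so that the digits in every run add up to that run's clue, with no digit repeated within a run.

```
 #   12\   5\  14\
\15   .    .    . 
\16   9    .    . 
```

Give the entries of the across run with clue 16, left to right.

R1C1 = 12 − 9 = 3 completes the 12 down.
Given what's placed, R1C2 must be 4 to fit the 15 across and 5 down.
R1C3 = 15 − 7 = 8 completes the 15 across.
R2C2 = 5 − 4 = 1 completes the 5 down.
R2C3 = 16 − 10 = 6 completes the 16 across.

9, 1, 6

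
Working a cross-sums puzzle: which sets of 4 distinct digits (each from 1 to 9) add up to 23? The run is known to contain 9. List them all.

4 distinct digits from 1–9 sum between 10 and 30.
Keeping only sets containing 9.

{1,5,8,9}; {1,6,7,9}; {2,4,8,9}; {2,5,7,9}; {3,4,7,9}; {3,5,6,9}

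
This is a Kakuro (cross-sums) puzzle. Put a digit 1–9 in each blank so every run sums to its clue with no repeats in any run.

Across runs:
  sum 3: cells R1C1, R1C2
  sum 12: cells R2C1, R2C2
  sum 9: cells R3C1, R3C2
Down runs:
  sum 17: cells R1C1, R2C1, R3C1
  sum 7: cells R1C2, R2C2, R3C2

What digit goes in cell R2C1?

8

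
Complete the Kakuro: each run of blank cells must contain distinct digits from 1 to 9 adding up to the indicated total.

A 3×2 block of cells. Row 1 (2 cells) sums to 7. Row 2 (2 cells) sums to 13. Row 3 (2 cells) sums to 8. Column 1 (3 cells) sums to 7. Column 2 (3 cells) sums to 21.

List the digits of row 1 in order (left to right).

2 5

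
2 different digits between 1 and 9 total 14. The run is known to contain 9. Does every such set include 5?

The only way to make 14 from 2 distinct digits under that restriction is {5,9}, which contains 5.

Yes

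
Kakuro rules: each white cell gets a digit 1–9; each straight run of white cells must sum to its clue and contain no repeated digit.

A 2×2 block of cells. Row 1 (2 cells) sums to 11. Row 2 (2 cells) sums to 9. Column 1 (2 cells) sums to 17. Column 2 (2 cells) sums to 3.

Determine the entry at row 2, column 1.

17 in 2 cells must be {8,9}; 3 in 2 cells must be {1,2}.
The 11 across and the 3 down share only 2, so (1,2) = 2.
The 9 across and the 17 down share only 8, so (2,1) = 8.
(2,2) = 9 − 8 = 1 completes the 9 across.
(1,1) = 11 − 2 = 9 completes the 11 across.

8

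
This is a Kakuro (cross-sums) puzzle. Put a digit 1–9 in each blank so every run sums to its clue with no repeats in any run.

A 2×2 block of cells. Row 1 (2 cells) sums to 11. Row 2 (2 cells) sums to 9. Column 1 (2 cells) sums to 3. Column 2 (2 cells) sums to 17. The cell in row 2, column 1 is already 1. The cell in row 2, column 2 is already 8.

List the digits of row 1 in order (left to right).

3 in 2 cells must be {1,2}; 17 in 2 cells must be {8,9}.
(1,1) = 3 − 1 = 2 completes the 3 down.
(1,2) = 11 − 2 = 9 completes the 11 across.

2 9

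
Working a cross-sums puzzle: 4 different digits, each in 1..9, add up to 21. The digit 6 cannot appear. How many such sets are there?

4 distinct digits from 1–9 sum between 10 and 30.
Dropping sets that contain 6.
Enumerating: {1,3,8,9}, {1,4,7,9}, {1,5,7,8}, {2,3,7,9}, {2,4,7,8}, {3,4,5,9}.

6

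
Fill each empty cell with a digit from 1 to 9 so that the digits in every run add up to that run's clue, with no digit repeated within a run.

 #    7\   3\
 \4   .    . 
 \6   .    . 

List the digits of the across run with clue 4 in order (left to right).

4 in 2 cells must be {1,3}; 3 in 2 cells must be {1,2}.
The 4 across and the 3 down share only 1, so R1C2 = 1.
R2C2 = 3 − 1 = 2 completes the 3 down.
R1C1 = 4 − 1 = 3 completes the 4 across.
R2C1 = 6 − 2 = 4 completes the 6 across.

3 1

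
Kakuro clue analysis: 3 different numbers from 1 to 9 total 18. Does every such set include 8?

No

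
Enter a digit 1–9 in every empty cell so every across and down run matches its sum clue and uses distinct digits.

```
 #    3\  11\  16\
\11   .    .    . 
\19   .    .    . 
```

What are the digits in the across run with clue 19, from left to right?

2 8 9

3 in 2 cells must be {1,2}; 16 in 2 cells must be {7,9}.
The 11 across and the 16 down share only 7, so R1C3 = 7.
The 19 across and the 3 down share only 2, so R2C1 = 2.
R2C3 = 16 − 7 = 9 completes the 16 down.
R1C1 = 3 − 2 = 1 completes the 3 down.
R1C2 = 11 − 8 = 3 completes the 11 across.
R2C2 = 19 − 11 = 8 completes the 19 across.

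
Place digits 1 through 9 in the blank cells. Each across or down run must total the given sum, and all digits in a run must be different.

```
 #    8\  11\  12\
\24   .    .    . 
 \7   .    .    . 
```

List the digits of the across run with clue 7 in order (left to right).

24 in 3 cells must be {7,8,9}; 7 in 3 cells must be {1,2,4}.
The 24 across and the 8 down share only 7, so R1C1 = 7.
R2C1 = 8 − 7 = 1 completes the 8 down.
Given what's placed, R2C3 must be 4 to fit the 7 across and 12 down.
R1C3 = 12 − 4 = 8 completes the 12 down.
R2C2 = 7 − 5 = 2 completes the 7 across.
R1C2 = 24 − 15 = 9 completes the 24 across.

1 2 4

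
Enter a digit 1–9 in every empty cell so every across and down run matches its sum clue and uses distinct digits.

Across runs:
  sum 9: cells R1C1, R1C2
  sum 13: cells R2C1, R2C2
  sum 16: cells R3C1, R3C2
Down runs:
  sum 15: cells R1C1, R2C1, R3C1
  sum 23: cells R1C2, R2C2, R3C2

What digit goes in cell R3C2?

16 in 2 cells must be {7,9}; 23 in 3 cells must be {6,8,9}.
The 16 across and the 23 down share only 9, so R3C2 = 9.
R3C1 = 16 − 9 = 7 completes the 16 across.
Nothing is forced directly, so branch on R1C2, whose candidates are 6 or 8. If R1C2 = 8: then R1C1 would have to be in {1} for the 9 across but in {2,3,5,6} for the 15 down — contradiction. So R1C2 = 6.
R1C1 = 9 − 6 = 3 completes the 9 across.
R2C1 = 15 − 10 = 5 completes the 15 down.
R2C2 = 13 − 5 = 8 completes the 13 across.

9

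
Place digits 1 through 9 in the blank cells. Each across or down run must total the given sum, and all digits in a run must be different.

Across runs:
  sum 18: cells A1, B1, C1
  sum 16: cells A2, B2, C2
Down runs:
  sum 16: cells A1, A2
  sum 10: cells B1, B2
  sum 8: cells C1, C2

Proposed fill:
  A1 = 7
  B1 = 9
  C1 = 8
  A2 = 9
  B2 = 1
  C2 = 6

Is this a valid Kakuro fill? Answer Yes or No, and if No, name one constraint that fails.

No — the down run C1–C2 sums to 14, not 8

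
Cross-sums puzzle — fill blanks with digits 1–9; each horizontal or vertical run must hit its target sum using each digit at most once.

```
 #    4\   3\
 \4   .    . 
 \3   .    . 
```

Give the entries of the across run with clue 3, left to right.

4 in 2 cells must be {1,3}; 3 in 2 cells must be {1,2}.
The 4 across and the 3 down share only 1, so R1C2 = 1.
The 3 across and the 4 down share only 1, so R2C1 = 1.
R2C2 = 3 − 1 = 2 completes the 3 across.
R1C1 = 4 − 1 = 3 completes the 4 across.

1 2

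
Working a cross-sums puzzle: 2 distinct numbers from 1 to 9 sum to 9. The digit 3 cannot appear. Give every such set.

{1,8}; {2,7}; {4,5}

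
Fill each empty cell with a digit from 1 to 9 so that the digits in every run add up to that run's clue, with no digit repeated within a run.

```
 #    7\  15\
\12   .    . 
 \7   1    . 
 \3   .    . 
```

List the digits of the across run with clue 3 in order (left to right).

2 1

3 in 2 cells must be {1,2}; 7 in 3 cells must be {1,2,4}.
R1C1 = 4: the only remaining digit allowed by both the 12 across and the 7 down.
R1C2 = 12 − 4 = 8 completes the 12 across.
R2C2 = 7 − 1 = 6 completes the 7 across.
R3C1 = 7 − 5 = 2 completes the 7 down.
R3C2 = 3 − 2 = 1 completes the 3 across.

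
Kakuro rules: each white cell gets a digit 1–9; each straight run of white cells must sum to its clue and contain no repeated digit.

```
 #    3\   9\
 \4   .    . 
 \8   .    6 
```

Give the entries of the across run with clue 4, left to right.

1 3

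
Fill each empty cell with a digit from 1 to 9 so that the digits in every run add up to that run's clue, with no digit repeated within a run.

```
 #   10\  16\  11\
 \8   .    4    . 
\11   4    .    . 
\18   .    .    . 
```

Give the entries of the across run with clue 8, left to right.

Given what's placed, R1C1 must be 1 to fit the 8 across and 10 down.
R1C3 = 8 − 5 = 3 completes the 8 across.
Given what's placed, R2C2 must be 5 to fit the 11 across and 16 down.
R2C3 = 11 − 9 = 2 completes the 11 across.
R3C1 = 10 − 5 = 5 completes the 10 down.
R3C2 = 16 − 9 = 7 completes the 16 down.
R3C3 = 18 − 12 = 6 completes the 18 across.

1 4 3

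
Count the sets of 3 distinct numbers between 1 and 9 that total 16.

8

3 distinct digits from 1–9 sum between 6 and 24.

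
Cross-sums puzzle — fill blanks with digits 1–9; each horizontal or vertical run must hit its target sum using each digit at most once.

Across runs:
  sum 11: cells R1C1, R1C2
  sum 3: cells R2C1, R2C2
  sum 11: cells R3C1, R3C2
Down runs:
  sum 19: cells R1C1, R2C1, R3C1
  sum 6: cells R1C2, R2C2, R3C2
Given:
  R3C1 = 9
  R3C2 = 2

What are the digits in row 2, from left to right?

2, 1

3 in 2 cells must be {1,2}; 6 in 3 cells must be {1,2,3}.
R1C2 = 3: the only remaining digit allowed by both the 11 across and the 6 down.
Given what's placed, R2C1 must be 2 to fit the 3 across and 19 down.
R2C2 = 3 − 2 = 1 completes the 3 across.
R1C1 = 11 − 3 = 8 completes the 11 across.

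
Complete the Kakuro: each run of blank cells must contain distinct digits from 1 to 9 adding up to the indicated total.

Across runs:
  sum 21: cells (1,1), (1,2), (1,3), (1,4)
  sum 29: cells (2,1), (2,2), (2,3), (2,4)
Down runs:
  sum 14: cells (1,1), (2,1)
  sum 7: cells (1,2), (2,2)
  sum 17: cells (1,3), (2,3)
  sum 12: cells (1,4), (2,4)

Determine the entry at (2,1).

29 in 4 cells must be {5,7,8,9}; 17 in 2 cells must be {8,9}.
Only 5 fits (2,2) under both its across sum 29 and down sum 7.
(1,2) = 7 − 5 = 2 completes the 7 down.
Nothing is forced directly, so branch on (2,1), whose candidates are 8 or 9. If (2,1) = 9: that forces (1,1) = 5, (1,3) = 8, after which (1,4) would have to be in {6} for the 21 across but in {3,4,5,7,8,9} for the 12 down — contradiction. So (2,1) = 8.

8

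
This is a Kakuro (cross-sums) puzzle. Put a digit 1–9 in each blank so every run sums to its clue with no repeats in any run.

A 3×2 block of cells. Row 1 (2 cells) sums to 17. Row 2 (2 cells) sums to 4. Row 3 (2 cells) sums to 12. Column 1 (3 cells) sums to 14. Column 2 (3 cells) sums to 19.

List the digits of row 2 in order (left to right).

1 3

17 in 2 cells must be {8,9}; 4 in 2 cells must be {1,3}.
The 4 across and the 19 down share only 3, so (2,2) = 3.
Given what's placed, (1,2) must be 9 to fit the 17 across and 19 down.
(2,1) = 4 − 3 = 1 completes the 4 across.
(3,2) = 19 − 12 = 7 completes the 19 down.
(1,1) = 17 − 9 = 8 completes the 17 across.
(3,1) = 12 − 7 = 5 completes the 12 across.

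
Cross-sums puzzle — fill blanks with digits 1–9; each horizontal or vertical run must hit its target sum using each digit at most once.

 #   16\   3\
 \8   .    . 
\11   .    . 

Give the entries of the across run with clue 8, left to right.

16 in 2 cells must be {7,9}; 3 in 2 cells must be {1,2}.
The 8 across and the 16 down share only 7, so R1C1 = 7.
R1C2 = 8 − 7 = 1 completes the 8 across.
R2C1 = 16 − 7 = 9 completes the 16 down.
R2C2 = 11 − 9 = 2 completes the 11 across.

7 1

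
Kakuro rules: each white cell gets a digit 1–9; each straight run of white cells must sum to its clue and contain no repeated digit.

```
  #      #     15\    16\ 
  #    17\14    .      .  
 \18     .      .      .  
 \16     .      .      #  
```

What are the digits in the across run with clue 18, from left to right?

8, 3, 7

16 in 2 cells must be {7,9}; 17 in 2 cells must be {8,9}.
The 14 across and the 16 down share only 9, so R1C3 = 9.
R2C3 = 16 − 9 = 7 completes the 16 down.
Intersecting the 16 across with the 17 down forces R3C1 = 9.
R3C2 = 16 − 9 = 7 completes the 16 across.
R1C2 = 14 − 9 = 5 completes the 14 across.
R2C1 = 17 − 9 = 8 completes the 17 down.
R2C2 = 18 − 15 = 3 completes the 18 across.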